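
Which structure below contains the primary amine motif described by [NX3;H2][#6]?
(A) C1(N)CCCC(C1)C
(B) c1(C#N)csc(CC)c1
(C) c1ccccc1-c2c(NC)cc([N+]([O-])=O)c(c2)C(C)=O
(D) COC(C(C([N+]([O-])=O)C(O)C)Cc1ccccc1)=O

[NX3;H2][#6] describes a trivalent nitrogen with two H attached to carbon (a primary amine).
(A) contains a primary amino group (-NH2), which satisfies every atom and bond constraint.
(B) has a nitrile (-C#N) but the nitrogen is NX1 (triple-bonded), not NX3 with two H.
(C) has a nitro group (-[N+](=O)[O-]) but the nitrogen is [N+] with no H, not NX3H2.
(D) has a nitro group (-[N+](=O)[O-]) but the nitrogen is [N+] with no H, not NX3H2.
So the answer is (A).

A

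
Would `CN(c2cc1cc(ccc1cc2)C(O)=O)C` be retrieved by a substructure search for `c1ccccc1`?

The pattern c1ccccc1 describes six aromatic carbons in a ring — a benzene ring.
The required atom environment is present in the molecule, so the pattern matches.

Yes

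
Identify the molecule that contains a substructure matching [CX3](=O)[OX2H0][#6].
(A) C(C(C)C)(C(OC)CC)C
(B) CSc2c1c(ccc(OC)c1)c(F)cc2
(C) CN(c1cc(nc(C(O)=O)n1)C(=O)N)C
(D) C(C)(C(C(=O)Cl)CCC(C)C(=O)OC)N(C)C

D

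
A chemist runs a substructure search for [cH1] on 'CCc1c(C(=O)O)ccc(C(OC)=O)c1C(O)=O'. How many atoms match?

2

The query [cH1] means: aromatic carbon bearing exactly one hydrogen.
Check the 18 heavy atoms by environment: 4× c (aromatic, H0) → no; 2× c (aromatic, H1) → match; 3× C (H0) → no; 4× O (H0) → no; 2× C (H3) → no; 2× O (H1) → no; 1× C (H2) → no.
That gives 2 matching atoms.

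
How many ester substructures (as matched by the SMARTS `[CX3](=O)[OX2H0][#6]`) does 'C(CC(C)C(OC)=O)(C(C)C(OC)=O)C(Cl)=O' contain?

2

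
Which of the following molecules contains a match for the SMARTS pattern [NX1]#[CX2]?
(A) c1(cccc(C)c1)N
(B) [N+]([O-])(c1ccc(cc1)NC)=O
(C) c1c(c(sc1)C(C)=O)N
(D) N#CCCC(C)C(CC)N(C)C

[NX1]#[CX2] describes a nitrogen triple-bonded to a two-connected carbon (a nitrile).
(A) has a primary amino group (-NH2) but the nitrogen is NX3 (three connections), not NX1 triple-bonded.
(B) has a nitro group (-[N+](=O)[O-]) but there is no C#N triple bond.
(C) has a primary amino group (-NH2) but the nitrogen is NX3 (three connections), not NX1 triple-bonded.
(D) contains a nitrile (-C#N), which satisfies every atom and bond constraint.
So the answer is (D).

D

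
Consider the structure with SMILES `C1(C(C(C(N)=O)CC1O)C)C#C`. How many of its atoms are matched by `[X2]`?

The query [X2] means: any atom with exactly two total connections (bonds + H).
Check the 12 heavy atoms by environment: 6× C (X4) → no; 1× C (X3) → no; 1× O (X1) → no; 1× N (X3) → no; 1× O (X2) → match; 2× C (X2) → match.
Summing the matching environments: 1 + 2 = 3 matching atoms.

3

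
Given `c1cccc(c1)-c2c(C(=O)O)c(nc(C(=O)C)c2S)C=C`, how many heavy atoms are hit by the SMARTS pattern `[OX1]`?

The query [OX1] means: aliphatic oxygen with one total connection — typically a carbonyl =O or an oxide.
Check the 21 heavy atoms by environment: 1× n (aromatic, X2) → no; 11× c (aromatic, X3) → no; 4× C (X3) → no; 1× S (X2) → no; 2× O (X1) → match; 1× O (X2) → no; 1× C (X4) → no.
That gives 2 matching atoms.

2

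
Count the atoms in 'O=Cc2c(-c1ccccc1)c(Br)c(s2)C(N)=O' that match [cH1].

5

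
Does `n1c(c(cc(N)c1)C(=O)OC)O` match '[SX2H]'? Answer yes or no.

No

The pattern [SX2H] describes an aliphatic sulfur with two connections, one being H — a thiol.
The closest candidate here is a hydroxyl group (-OH), but it is an -OH, not an -SH. No other fragment satisfies the full query, so there is no match.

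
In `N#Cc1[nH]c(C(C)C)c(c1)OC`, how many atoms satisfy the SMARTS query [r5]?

5

The query [r5] means: r5 matches atoms in a five-membered ring.
Check the 12 heavy atoms by environment: 1× n (aromatic, in 5-ring) → match; 4× c (aromatic, in 5-ring) → match; 5× C (acyclic) → no; 1× N (acyclic) → no; 1× O (acyclic) → no.
Summing the matching environments: 1 + 4 = 5 matching atoms.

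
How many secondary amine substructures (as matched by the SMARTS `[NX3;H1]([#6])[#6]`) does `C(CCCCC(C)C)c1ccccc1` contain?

0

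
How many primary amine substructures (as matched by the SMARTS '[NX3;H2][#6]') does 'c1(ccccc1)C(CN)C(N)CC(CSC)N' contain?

[NX3;H2][#6] is the SMARTS for a primary amine: a trivalent nitrogen with two H attached to carbon.
The molecule carries 3 separate instances of a primary amino group (-NH2) meeting every constraint; each maps to a distinct set of atoms, giving 3 matches.

3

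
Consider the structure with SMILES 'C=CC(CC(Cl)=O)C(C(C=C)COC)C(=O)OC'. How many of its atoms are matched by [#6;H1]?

5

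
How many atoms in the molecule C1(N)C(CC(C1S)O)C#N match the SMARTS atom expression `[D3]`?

4

The query [D3] means: atom with exactly three heavy-atom neighbours.
Check the 10 heavy atoms by environment: 4× C (D3) → match; 2× C (D2) → no; 1× S (D1) → no; 1× O (D1) → no; 2× N (D1) → no.
That gives 4 matching atoms.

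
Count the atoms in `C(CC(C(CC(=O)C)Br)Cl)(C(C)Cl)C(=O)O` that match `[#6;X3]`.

The query [#6;X3] means: any carbon (aromatic or not) with three total connections.
Check the 16 heavy atoms by environment: 8× C (X4) → no; 2× C (X3) → match; 2× O (X1) → no; 2× Cl (X1) → no; 1× O (X2) → no; 1× Br (X1) → no.
That gives 2 matching atoms.

2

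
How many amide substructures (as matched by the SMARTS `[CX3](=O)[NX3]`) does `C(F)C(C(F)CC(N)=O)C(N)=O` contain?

2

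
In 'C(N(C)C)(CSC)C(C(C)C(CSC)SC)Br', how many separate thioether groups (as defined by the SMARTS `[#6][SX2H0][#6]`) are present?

[#6][SX2H0][#6] is the SMARTS for a thioether: an aliphatic sulfur bridging two carbons with no H on the sulfur.
The molecule carries 3 separate instances of a methylthio ether (-SCH3) meeting every constraint; each maps to a distinct set of atoms, giving 3 matches.

3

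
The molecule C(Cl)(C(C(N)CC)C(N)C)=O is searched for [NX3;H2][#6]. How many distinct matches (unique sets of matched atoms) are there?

2

[NX3;H2][#6] is the SMARTS for a primary amine: a trivalent nitrogen with two H attached to carbon.
The molecule carries 2 separate instances of a primary amino group (-NH2) meeting every constraint; each maps to a distinct set of atoms, giving 2 matches.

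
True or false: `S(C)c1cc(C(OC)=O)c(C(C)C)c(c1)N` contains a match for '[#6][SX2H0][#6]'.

The pattern [#6][SX2H0][#6] describes an aliphatic sulfur bridging two carbons with no H on the sulfur — a thioether.
The molecule carries a methylthio ether (-SCH3), whose atoms satisfy every constraint of the query, so the pattern matches.

True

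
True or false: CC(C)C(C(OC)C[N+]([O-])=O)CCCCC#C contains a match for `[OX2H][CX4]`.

False

The pattern [OX2H][CX4] describes a hydroxyl oxygen bound to an sp3 (X4) carbon — an aliphatic alcohol.
The closest candidate here is a methoxy ether (-OCH3), but the oxygen has H0 (ether), not H1. No other fragment satisfies the full query, so there is no match.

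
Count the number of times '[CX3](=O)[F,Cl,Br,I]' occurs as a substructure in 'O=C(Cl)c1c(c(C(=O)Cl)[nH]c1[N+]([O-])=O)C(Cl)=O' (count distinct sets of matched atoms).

3

[CX3](=O)[F,Cl,Br,I] is the SMARTS for an acyl halide: a carbonyl carbon bonded to a halogen.
The molecule carries 3 separate instances of an acyl chloride (-C(=O)Cl) meeting every constraint; each maps to a distinct set of atoms, giving 3 matches.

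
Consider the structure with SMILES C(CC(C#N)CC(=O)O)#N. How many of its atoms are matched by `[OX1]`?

Check the 10 heavy atoms by environment: 3× C (X4) → no; 2× C (X2) → no; 2× N (X1) → no; 1× C (X3) → no; 1× O (X1) → match; 1× O (X2) → no.
That gives 1 matching atom.

1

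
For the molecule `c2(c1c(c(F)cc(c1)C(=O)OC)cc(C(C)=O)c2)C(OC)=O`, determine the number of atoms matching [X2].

2

Check the 22 heavy atoms by environment: 10× c (aromatic, X3) → no; 1× F (X1) → no; 3× C (X3) → no; 3× O (X1) → no; 2× O (X2) → match; 3× C (X4) → no.
That gives 2 matching atoms.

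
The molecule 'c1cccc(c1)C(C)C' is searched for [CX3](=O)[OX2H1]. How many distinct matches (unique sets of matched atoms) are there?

0

[CX3](=O)[OX2H1] is the SMARTS for a carboxylic acid: an sp2 carbon double-bonded to O and single-bonded to an -OH oxygen.
No fragment in the molecule satisfies every constraint, giving 0 matches.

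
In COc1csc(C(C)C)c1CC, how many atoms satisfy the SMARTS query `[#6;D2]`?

2

The query [#6;D2] means: any carbon bonded to exactly two heavy atoms.
Check the 12 heavy atoms by environment: 1× s (aromatic, D2) → no; 3× c (aromatic, D3) → no; 1× c (aromatic, D2) → match; 1× C (D2) → match; 4× C (D1) → no; 1× O (D2) → no; 1× C (D3) → no.
Summing the matching environments: 1 + 1 = 2 matching atoms.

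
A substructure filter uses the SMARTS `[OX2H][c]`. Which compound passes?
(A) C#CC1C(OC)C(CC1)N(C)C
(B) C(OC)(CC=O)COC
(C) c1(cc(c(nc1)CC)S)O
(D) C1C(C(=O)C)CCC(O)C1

C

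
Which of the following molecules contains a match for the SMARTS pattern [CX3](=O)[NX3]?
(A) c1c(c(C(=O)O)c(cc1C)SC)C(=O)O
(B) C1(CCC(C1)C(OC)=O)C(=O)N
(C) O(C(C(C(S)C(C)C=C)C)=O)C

B

[CX3](=O)[NX3] describes a carbonyl carbon bonded to a trivalent nitrogen (an amide).
(A) has a carboxylic acid group (-C(=O)OH) but the carbonyl is bonded to O, not to an NX3 nitrogen.
(B) contains a primary amide (-C(=O)NH2), which satisfies every atom and bond constraint.
(C) has a methyl-ester group (-C(=O)OCH3) but the carbonyl is bonded to O, not to an NX3 nitrogen.
So the answer is (B).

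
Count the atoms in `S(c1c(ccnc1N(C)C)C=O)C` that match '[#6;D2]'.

3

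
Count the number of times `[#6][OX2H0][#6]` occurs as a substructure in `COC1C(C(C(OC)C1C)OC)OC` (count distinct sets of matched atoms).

4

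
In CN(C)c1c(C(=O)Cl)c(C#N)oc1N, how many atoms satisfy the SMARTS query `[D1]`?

6

The query [D1] means: atom with exactly one heavy-atom neighbour (degree 1).
Check the 14 heavy atoms by environment: 1× o (aromatic, D2) → no; 4× c (aromatic, D3) → no; 1× N (D3) → no; 2× C (D1) → match; 2× N (D1) → match; 1× C (D2) → no; 1× C (D3) → no; 1× O (D1) → match; 1× Cl (D1) → match.
Summing the matching environments: 2 + 2 + 1 + 1 = 6 matching atoms.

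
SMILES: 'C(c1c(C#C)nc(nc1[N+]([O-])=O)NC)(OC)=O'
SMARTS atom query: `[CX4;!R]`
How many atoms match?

2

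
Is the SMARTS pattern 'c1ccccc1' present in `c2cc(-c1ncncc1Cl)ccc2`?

The pattern c1ccccc1 describes six aromatic carbons in a ring — a benzene ring.
The molecule carries a phenyl ring, whose atoms satisfy every constraint of the query, so the pattern matches.

Yes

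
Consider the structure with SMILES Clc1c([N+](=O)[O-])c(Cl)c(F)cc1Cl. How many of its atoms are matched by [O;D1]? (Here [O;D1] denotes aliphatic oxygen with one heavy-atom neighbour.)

The query [O;D1] means: aliphatic oxygen bonded to exactly one heavy atom.
Check the 13 heavy atoms by environment: 5× c (aromatic, D3) → no; 1× c (aromatic, D2) → no; 3× Cl (D1) → no; 1× F (D1) → no; 1× N (charge +1, D3) → no; 1× O (charge -1, D1) → match; 1× O (D1) → match.
Summing the matching environments: 1 + 1 = 2 matching atoms.

2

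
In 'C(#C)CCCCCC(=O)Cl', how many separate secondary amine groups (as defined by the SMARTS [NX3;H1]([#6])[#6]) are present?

0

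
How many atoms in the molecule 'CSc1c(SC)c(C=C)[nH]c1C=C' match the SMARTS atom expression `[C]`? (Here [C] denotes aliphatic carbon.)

The query [C] means: uppercase C matches aliphatic (non-aromatic) carbon only.
Check the 13 heavy atoms by environment: 1× n (aromatic) → no; 4× c (aromatic) → no; 6× C → match; 2× S → no.
That gives 6 matching atoms.

6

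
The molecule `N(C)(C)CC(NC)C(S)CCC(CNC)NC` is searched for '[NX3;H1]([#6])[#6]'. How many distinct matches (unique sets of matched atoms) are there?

[NX3;H1]([#6])[#6] is the SMARTS for a secondary amine: a trivalent nitrogen with one H, bonded to two carbons.
The molecule carries 3 separate instances of an N-methylamino group (-NHCH3) meeting every constraint; each maps to a distinct set of atoms, giving 3 matches.

3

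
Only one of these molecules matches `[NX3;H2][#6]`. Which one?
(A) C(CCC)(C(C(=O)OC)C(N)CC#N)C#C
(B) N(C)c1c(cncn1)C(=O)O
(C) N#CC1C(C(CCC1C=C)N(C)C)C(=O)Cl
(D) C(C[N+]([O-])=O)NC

[NX3;H2][#6] describes a trivalent nitrogen with two H attached to carbon (a primary amine).
(A) contains a primary amino group (-NH2), which satisfies every atom and bond constraint.
(B) has an N-methylamino group (-NHCH3) but the nitrogen bears two carbons and only one H (H1), not H2.
(C) has a nitrile (-C#N) but the nitrogen is NX1 (triple-bonded), not NX3 with two H.
(D) has an N-methylamino group (-NHCH3) but the nitrogen bears two carbons and only one H (H1), not H2.
So the answer is (A).

A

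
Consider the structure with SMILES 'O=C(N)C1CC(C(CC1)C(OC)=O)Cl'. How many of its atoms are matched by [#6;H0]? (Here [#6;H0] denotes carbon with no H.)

2

The query [#6;H0] means: any carbon with no attached hydrogen.
Check the 14 heavy atoms by environment: 3× C (H2) → no; 3× C (H1) → no; 2× C (H0) → match; 3× O (H0) → no; 1× N (H2) → no; 1× Cl (H0) → no; 1× C (H3) → no.
That gives 2 matching atoms.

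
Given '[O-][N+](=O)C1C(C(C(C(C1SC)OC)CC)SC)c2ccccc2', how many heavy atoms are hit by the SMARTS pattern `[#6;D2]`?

The query [#6;D2] means: any carbon bonded to exactly two heavy atoms.
Check the 23 heavy atoms by environment: 6× C (D3) → no; 2× S (D2) → no; 4× C (D1) → no; 1× N (charge +1, D3) → no; 1× O (charge -1, D1) → no; 1× O (D1) → no; 1× C (D2) → match; 1× O (D2) → no; 1× c (aromatic, D3) → no; 5× c (aromatic, D2) → match.
Summing the matching environments: 1 + 5 = 6 matching atoms.

6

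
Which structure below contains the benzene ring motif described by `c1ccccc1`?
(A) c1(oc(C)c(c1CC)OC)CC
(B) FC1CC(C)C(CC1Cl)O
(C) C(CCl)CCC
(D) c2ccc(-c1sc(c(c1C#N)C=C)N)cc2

D

c1ccccc1 describes six aromatic carbons in a ring (a benzene ring).
(A) has a methyl group (-CH3) but no six-membered all-carbon aromatic ring is present.
(B) has a methyl group (-CH3) but no six-membered all-carbon aromatic ring is present.
(C) has a methyl group (-CH3) but no six-membered all-carbon aromatic ring is present.
(D) contains a phenyl ring, which satisfies every atom and bond constraint.
So the answer is (D).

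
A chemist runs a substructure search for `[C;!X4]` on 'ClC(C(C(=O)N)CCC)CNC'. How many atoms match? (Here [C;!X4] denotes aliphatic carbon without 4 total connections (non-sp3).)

1

Check the 12 heavy atoms by environment: 7× C (X4) → no; 1× C (X3) → match; 1× O (X1) → no; 2× N (X3) → no; 1× Cl (X1) → no.
That gives 1 matching atom.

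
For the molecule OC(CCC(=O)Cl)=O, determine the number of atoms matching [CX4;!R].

2

The query [CX4;!R] means: aliphatic carbon with four total connections, not in a ring.
Check the 8 heavy atoms by environment: 2× C (X4, acyclic) → match; 2× C (X3, acyclic) → no; 2× O (X1, acyclic) → no; 1× Cl (X1, acyclic) → no; 1× O (X2, acyclic) → no.
That gives 2 matching atoms.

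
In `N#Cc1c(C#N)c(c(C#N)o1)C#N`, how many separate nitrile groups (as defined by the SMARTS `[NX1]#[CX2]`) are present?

4

[NX1]#[CX2] is the SMARTS for a nitrile: a nitrogen triple-bonded to a two-connected carbon.
The molecule carries 4 separate instances of a nitrile (-C#N) meeting every constraint; each maps to a distinct set of atoms, giving 4 matches.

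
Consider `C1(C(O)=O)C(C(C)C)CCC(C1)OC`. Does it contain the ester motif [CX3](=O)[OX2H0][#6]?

No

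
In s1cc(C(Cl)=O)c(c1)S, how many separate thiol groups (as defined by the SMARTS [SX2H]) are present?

1

[SX2H] is the SMARTS for a thiol: an aliphatic sulfur with two connections, one being H.
Exactly one fragment in the molecule meets all constraints, giving 1 match.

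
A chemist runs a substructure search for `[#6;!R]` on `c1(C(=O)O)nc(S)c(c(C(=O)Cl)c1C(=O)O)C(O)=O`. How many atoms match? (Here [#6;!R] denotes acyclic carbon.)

4

The query [#6;!R] means: carbon not in any ring.
Check the 19 heavy atoms by environment: 1× n (aromatic, in 6-ring) → no; 5× c (aromatic, in 6-ring) → no; 4× C (acyclic) → match; 7× O (acyclic) → no; 1× Cl (acyclic) → no; 1× S (acyclic) → no.
That gives 4 matching atoms.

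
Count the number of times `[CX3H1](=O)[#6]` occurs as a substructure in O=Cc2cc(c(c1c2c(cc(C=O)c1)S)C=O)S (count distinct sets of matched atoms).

[CX3H1](=O)[#6] is the SMARTS for an aldehyde: an sp2 carbon with one H, double-bonded to O and single-bonded to carbon.
The molecule carries 3 separate instances of an aldehyde (-CHO) meeting every constraint; each maps to a distinct set of atoms, giving 3 matches.

3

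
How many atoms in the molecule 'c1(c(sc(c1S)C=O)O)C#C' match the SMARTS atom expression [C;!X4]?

3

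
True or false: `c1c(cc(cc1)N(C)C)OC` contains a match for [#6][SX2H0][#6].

False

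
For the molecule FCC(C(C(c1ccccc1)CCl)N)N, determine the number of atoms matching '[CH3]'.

0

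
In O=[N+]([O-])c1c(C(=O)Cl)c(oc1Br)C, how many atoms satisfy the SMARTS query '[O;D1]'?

The query [O;D1] means: aliphatic oxygen bonded to exactly one heavy atom.
Check the 13 heavy atoms by environment: 1× o (aromatic, D2) → no; 4× c (aromatic, D3) → no; 1× N (charge +1, D3) → no; 1× O (charge -1, D1) → match; 2× O (D1) → match; 1× C (D1) → no; 1× Br (D1) → no; 1× C (D3) → no; 1× Cl (D1) → no.
Summing the matching environments: 1 + 2 = 3 matching atoms.

3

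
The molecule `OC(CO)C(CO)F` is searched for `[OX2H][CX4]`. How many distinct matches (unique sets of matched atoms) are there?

3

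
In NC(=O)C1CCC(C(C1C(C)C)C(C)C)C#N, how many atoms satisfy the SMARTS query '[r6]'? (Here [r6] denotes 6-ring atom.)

6

The query [r6] means: r6 matches atoms in a six-membered ring.
Check the 17 heavy atoms by environment: 6× C (in 6-ring) → match; 8× C (acyclic) → no; 2× N (acyclic) → no; 1× O (acyclic) → no.
That gives 6 matching atoms.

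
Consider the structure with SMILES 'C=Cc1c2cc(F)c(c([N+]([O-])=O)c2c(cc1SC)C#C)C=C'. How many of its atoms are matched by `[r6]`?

Check the 22 heavy atoms by environment: 10× c (aromatic, in 6-ring) → match; 7× C (acyclic) → no; 1× N (charge +1, acyclic) → no; 1× O (charge -1, acyclic) → no; 1× O (acyclic) → no; 1× F (acyclic) → no; 1× S (acyclic) → no.
That gives 10 matching atoms.

10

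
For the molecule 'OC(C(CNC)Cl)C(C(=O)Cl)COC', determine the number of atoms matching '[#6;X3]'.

Check the 14 heavy atoms by environment: 7× C (X4) → no; 2× Cl (X1) → no; 1× N (X3) → no; 1× C (X3) → match; 1× O (X1) → no; 2× O (X2) → no.
That gives 1 matching atom.

1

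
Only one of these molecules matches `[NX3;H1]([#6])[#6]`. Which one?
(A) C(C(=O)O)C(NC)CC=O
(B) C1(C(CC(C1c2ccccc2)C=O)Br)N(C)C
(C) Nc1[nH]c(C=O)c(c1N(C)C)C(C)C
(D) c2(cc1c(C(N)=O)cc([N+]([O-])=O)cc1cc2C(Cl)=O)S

A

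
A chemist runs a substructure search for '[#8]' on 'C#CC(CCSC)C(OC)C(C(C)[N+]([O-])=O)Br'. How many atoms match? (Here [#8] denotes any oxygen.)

The query [#8] means: #8 matches any oxygen atom.
Check the 17 heavy atoms by environment: 11× C → no; 2× O → match; 1× N (charge +1) → no; 1× O (charge -1) → match; 1× S → no; 1× Br → no.
Summing the matching environments: 2 + 1 = 3 matching atoms.

3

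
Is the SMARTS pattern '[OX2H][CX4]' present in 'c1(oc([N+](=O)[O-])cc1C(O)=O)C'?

The pattern [OX2H][CX4] describes a hydroxyl oxygen bound to an sp3 (X4) carbon — an aliphatic alcohol.
The closest candidate here is a carboxylic acid group (-C(=O)OH), but the -OH is on a CX3 carbonyl carbon, not a CX4 carbon. No other fragment satisfies the full query, so there is no match.

No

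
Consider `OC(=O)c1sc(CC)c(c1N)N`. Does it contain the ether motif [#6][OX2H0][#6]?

The pattern [#6][OX2H0][#6] describes an aliphatic oxygen bridging two carbons with no H on the oxygen — an ether.
The closest candidate here is a carboxylic acid group (-C(=O)OH), but the -OH oxygen has H1; the =O is OX1, not OX2. No other fragment satisfies the full query, so there is no match.

No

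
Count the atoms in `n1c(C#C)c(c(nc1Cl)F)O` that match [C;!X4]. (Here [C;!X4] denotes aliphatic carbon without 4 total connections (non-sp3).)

Check the 11 heavy atoms by environment: 2× n (aromatic, X2) → no; 4× c (aromatic, X3) → no; 2× C (X2) → match; 1× F (X1) → no; 1× Cl (X1) → no; 1× O (X2) → no.
That gives 2 matching atoms.

2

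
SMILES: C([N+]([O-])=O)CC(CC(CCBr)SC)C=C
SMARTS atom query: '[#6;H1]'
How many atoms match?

The query [#6;H1] means: any carbon bearing exactly one hydrogen.
Check the 15 heavy atoms by environment: 6× C (H2) → no; 3× C (H1) → match; 1× Br (H0) → no; 1× S (H0) → no; 1× C (H3) → no; 1× N (charge +1, H0) → no; 1× O (charge -1, H0) → no; 1× O (H0) → no.
That gives 3 matching atoms.

3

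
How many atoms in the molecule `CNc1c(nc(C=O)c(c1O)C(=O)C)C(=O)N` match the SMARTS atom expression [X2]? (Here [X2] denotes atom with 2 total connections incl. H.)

2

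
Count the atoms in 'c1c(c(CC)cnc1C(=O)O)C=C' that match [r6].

6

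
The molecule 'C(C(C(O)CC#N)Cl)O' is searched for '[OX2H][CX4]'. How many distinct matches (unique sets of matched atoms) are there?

2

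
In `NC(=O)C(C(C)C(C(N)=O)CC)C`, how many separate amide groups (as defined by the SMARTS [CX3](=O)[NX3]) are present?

[CX3](=O)[NX3] is the SMARTS for an amide: a carbonyl carbon bonded to a trivalent nitrogen.
The molecule carries 2 separate instances of a primary amide (-C(=O)NH2) meeting every constraint; each maps to a distinct set of atoms, giving 2 matches.

2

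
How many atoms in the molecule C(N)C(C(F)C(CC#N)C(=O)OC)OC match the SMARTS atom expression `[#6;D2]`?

3

Check the 15 heavy atoms by environment: 3× C (D2) → match; 4× C (D3) → no; 1× F (D1) → no; 2× O (D2) → no; 2× C (D1) → no; 2× N (D1) → no; 1× O (D1) → no.
That gives 3 matching atoms.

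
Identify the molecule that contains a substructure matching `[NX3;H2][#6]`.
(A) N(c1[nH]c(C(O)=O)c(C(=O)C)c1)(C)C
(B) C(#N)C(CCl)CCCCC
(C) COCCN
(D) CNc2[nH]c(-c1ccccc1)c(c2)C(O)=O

C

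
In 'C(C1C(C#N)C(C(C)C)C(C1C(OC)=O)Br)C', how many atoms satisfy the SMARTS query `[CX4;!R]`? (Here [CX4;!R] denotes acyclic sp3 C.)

6

Check the 17 heavy atoms by environment: 5× C (X4, in 5-ring) → no; 1× Br (X1, acyclic) → no; 1× C (X3, acyclic) → no; 1× O (X1, acyclic) → no; 1× O (X2, acyclic) → no; 6× C (X4, acyclic) → match; 1× C (X2, acyclic) → no; 1× N (X1, acyclic) → no.
That gives 6 matching atoms.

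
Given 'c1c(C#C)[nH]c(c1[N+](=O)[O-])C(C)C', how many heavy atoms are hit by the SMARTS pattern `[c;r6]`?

0

The query [c;r6] means: aromatic carbon that belongs to a six-membered ring.
Check the 13 heavy atoms by environment: 1× n (aromatic, in 5-ring) → no; 4× c (aromatic, in 5-ring) → no; 5× C (acyclic) → no; 1× N (charge +1, acyclic) → no; 1× O (charge -1, acyclic) → no; 1× O (acyclic) → no.
No environment satisfies the query, so 0 matching atoms.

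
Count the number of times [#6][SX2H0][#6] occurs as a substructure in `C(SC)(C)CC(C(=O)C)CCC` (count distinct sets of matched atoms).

1

[#6][SX2H0][#6] is the SMARTS for a thioether: an aliphatic sulfur bridging two carbons with no H on the sulfur.
Exactly one fragment in the molecule meets all constraints, giving 1 match.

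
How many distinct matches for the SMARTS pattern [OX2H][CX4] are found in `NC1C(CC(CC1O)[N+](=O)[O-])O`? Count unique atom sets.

2

[OX2H][CX4] is the SMARTS for an aliphatic alcohol: a hydroxyl oxygen bound to an sp3 (X4) carbon.
The molecule carries 2 separate instances of a hydroxyl group (-OH) meeting every constraint; each maps to a distinct set of atoms, giving 2 matches.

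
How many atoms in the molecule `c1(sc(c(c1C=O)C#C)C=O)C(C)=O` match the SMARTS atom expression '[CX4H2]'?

0

The query [CX4H2] means: sp3 carbon (X4) with exactly two hydrogens.
Check the 14 heavy atoms by environment: 1× s (aromatic, H0, X2) → no; 4× c (aromatic, H0, X3) → no; 1× C (H0, X2) → no; 1× C (H1, X2) → no; 1× C (H0, X3) → no; 3× O (H0, X1) → no; 1× C (H3, X4) → no; 2× C (H1, X3) → no.
No environment satisfies the query, so 0 matching atoms.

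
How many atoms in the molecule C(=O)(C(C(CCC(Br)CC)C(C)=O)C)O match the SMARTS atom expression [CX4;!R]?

9

Check the 15 heavy atoms by environment: 9× C (X4, acyclic) → match; 1× Br (X1, acyclic) → no; 2× C (X3, acyclic) → no; 2× O (X1, acyclic) → no; 1× O (X2, acyclic) → no.
That gives 9 matching atoms.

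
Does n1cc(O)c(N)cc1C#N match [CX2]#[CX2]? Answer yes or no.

The pattern [CX2]#[CX2] describes a carbon-carbon triple bond — an alkyne.
The closest candidate here is a nitrile (-C#N), but the triple bond is C#N, not C#C. No other fragment satisfies the full query, so there is no match.

No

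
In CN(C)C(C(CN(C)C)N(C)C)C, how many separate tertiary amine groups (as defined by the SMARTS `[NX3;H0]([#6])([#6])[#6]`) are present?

3

[NX3;H0]([#6])([#6])[#6] is the SMARTS for a tertiary amine: a trivalent nitrogen with no H, bonded to three carbons.
The molecule carries 3 separate instances of a dimethylamino group (-N(CH3)2) meeting every constraint; each maps to a distinct set of atoms, giving 3 matches.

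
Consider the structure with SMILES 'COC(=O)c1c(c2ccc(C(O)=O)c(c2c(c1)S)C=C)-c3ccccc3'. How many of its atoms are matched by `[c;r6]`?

The query [c;r6] means: aromatic carbon that belongs to a six-membered ring.
Check the 26 heavy atoms by environment: 16× c (aromatic, in 6-ring) → match; 5× C (acyclic) → no; 4× O (acyclic) → no; 1× S (acyclic) → no.
That gives 16 matching atoms.

16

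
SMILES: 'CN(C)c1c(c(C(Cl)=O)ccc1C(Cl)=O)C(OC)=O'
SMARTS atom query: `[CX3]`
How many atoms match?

3

The query [CX3] means: C with X3: aliphatic carbon with exactly 3 total connections.
Check the 19 heavy atoms by environment: 6× c (aromatic, X3) → no; 3× C (X3) → match; 3× O (X1) → no; 1× O (X2) → no; 3× C (X4) → no; 2× Cl (X1) → no; 1× N (X3) → no.
That gives 3 matching atoms.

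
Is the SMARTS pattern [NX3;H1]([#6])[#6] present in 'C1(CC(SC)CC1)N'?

The pattern [NX3;H1]([#6])[#6] describes a trivalent nitrogen with one H, bonded to two carbons — a secondary amine.
The closest candidate here is a primary amino group (-NH2), but the nitrogen has H2 and only one carbon neighbour. No other fragment satisfies the full query, so there is no match.

No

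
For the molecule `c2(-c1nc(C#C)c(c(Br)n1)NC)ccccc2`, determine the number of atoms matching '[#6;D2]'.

The query [#6;D2] means: any carbon bonded to exactly two heavy atoms.
Check the 17 heavy atoms by environment: 2× n (aromatic, D2) → no; 5× c (aromatic, D3) → no; 1× C (D2) → match; 2× C (D1) → no; 1× Br (D1) → no; 5× c (aromatic, D2) → match; 1× N (D2) → no.
Summing the matching environments: 1 + 5 = 6 matching atoms.

6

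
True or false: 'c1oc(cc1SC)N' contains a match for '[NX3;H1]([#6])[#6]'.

The pattern [NX3;H1]([#6])[#6] describes a trivalent nitrogen with one H, bonded to two carbons — a secondary amine.
The closest candidate here is a primary amino group (-NH2), but the nitrogen has H2 and only one carbon neighbour. No other fragment satisfies the full query, so there is no match.

False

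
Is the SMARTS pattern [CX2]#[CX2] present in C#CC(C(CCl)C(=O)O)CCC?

Yes

The pattern [CX2]#[CX2] describes a carbon-carbon triple bond — an alkyne.
The molecule carries an ethynyl group (-C#CH), whose atoms satisfy every constraint of the query, so the pattern matches.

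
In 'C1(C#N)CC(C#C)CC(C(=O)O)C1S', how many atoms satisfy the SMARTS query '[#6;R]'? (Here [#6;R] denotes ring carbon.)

6

The query [#6;R] means: carbon that is part of a ring.
Check the 14 heavy atoms by environment: 6× C (in 6-ring) → match; 4× C (acyclic) → no; 2× O (acyclic) → no; 1× S (acyclic) → no; 1× N (acyclic) → no.
That gives 6 matching atoms.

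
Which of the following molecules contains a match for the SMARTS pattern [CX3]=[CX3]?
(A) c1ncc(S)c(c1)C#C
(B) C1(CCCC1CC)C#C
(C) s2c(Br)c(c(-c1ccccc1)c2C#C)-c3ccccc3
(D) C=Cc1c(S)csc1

[CX3]=[CX3] describes a non-aromatic C=C double bond between two sp2 carbons (an alkene).
(A) has an ethynyl group (-C#CH) but the C-C bond is a triple bond, not a double bond.
(B) has an ethynyl group (-C#CH) but the C-C bond is a triple bond, not a double bond.
(C) has an ethynyl group (-C#CH) but the C-C bond is a triple bond, not a double bond.
(D) contains a vinyl group (-CH=CH2), which satisfies every atom and bond constraint.
So the answer is (D).

D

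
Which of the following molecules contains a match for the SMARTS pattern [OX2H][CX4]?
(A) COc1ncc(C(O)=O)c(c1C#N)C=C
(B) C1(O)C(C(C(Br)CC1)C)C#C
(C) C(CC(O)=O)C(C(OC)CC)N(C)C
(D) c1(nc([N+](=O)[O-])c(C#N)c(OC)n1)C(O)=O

B

[OX2H][CX4] describes a hydroxyl oxygen bound to an sp3 (X4) carbon (an aliphatic alcohol).
(A) has a methoxy ether (-OCH3) but the oxygen has H0 (ether), not H1.
(B) contains a hydroxyl group (-OH), which satisfies every atom and bond constraint.
(C) has a carboxylic acid group (-C(=O)OH) but the -OH is on a CX3 carbonyl carbon, not a CX4 carbon.
(D) has a carboxylic acid group (-C(=O)OH) but the -OH is on a CX3 carbonyl carbon, not a CX4 carbon.
So the answer is (B).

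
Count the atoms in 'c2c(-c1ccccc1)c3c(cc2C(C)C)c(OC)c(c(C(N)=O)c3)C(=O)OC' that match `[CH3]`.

The query [CH3] means: aliphatic carbon with exactly three hydrogens.
Check the 28 heavy atoms by environment: 8× c (aromatic, H0) → no; 8× c (aromatic, H1) → no; 1× C (H1) → no; 4× C (H3) → match; 4× O (H0) → no; 2× C (H0) → no; 1× N (H2) → no.
That gives 4 matching atoms.

4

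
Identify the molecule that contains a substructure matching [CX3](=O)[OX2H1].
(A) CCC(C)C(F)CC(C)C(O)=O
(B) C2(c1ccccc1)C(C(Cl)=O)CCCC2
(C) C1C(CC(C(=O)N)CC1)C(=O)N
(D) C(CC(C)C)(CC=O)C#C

[CX3](=O)[OX2H1] describes an sp2 carbon double-bonded to O and single-bonded to an -OH oxygen (a carboxylic acid).
(A) contains a carboxylic acid group (-C(=O)OH), which satisfies every atom and bond constraint.
(B) has an acyl chloride (-C(=O)Cl) but the carbonyl is bonded to Cl, not to an -OH oxygen.
(C) has a primary amide (-C(=O)NH2) but the carbonyl is bonded to N, not to an -OH oxygen.
(D) has an aldehyde (-CHO) but there is no singly-bonded oxygen on the carbonyl carbon.
So the answer is (A).

A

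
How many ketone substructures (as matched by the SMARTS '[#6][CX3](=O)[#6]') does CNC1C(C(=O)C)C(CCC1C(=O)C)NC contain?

[#6][CX3](=O)[#6] is the SMARTS for a ketone: a carbonyl carbon (no H) flanked by two carbons.
The molecule carries 2 separate instances of an acetyl/ketone group (-C(=O)CH3) meeting every constraint; each maps to a distinct set of atoms, giving 2 matches.

2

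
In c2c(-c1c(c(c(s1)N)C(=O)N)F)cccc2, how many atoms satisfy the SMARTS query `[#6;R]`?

10

Check the 16 heavy atoms by environment: 1× s (aromatic, in 5-ring) → no; 4× c (aromatic, in 5-ring) → match; 6× c (aromatic, in 6-ring) → match; 2× N (acyclic) → no; 1× F (acyclic) → no; 1× C (acyclic) → no; 1× O (acyclic) → no.
Summing the matching environments: 4 + 6 = 10 matching atoms.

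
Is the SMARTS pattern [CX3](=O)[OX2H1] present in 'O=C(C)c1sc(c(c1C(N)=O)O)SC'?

No

The pattern [CX3](=O)[OX2H1] describes an sp2 carbon double-bonded to O and single-bonded to an -OH oxygen — a carboxylic acid.
The closest candidate here is a primary amide (-C(=O)NH2), but the carbonyl is bonded to N, not to an -OH oxygen. No other fragment satisfies the full query, so there is no match.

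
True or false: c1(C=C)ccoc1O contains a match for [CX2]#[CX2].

The pattern [CX2]#[CX2] describes a carbon-carbon triple bond — an alkyne.
The closest candidate here is a vinyl group (-CH=CH2), but the C=C is a double bond; both carbons are CX3, not CX2. No other fragment satisfies the full query, so there is no match.

False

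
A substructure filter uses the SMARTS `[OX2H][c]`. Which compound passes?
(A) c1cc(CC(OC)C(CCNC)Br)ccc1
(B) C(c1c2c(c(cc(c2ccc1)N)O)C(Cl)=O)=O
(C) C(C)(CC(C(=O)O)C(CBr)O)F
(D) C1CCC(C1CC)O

B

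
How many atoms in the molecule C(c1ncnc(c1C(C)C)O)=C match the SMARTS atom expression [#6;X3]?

6

The query [#6;X3] means: any carbon (aromatic or not) with three total connections.
Check the 12 heavy atoms by environment: 2× n (aromatic, X2) → no; 4× c (aromatic, X3) → match; 2× C (X3) → match; 1× O (X2) → no; 3× C (X4) → no.
Summing the matching environments: 4 + 2 = 6 matching atoms.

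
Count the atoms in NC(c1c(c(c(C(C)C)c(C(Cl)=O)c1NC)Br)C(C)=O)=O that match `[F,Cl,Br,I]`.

2

The query [F,Cl,Br,I] means: comma = OR; matches any of F, Cl, Br, I.
Check the 21 heavy atoms by environment: 6× c (aromatic) → no; 8× C → no; 3× O → no; 1× Cl → match; 2× N → no; 1× Br → match.
Summing the matching environments: 1 + 1 = 2 matching atoms.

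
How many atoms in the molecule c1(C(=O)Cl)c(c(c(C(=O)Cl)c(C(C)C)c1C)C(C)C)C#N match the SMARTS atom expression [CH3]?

5

Check the 21 heavy atoms by environment: 6× c (aromatic, H0) → no; 3× C (H0) → no; 2× O (H0) → no; 2× Cl (H0) → no; 5× C (H3) → match; 2× C (H1) → no; 1× N (H0) → no.
That gives 5 matching atoms.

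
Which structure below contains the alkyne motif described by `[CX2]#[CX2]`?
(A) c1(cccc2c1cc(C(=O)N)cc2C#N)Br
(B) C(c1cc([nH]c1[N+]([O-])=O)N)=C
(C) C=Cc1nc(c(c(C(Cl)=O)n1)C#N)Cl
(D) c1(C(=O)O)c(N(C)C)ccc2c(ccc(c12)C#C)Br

D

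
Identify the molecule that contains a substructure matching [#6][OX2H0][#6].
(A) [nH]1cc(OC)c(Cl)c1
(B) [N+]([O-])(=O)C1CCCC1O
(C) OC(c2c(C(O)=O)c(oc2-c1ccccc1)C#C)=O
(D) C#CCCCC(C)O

A

[#6][OX2H0][#6] describes an aliphatic oxygen bridging two carbons with no H on the oxygen (an ether).
(A) contains a methoxy ether (-OCH3), which satisfies every atom and bond constraint.
(B) has a hydroxyl group (-OH) but the oxygen has H1, not H0 bridging two carbons.
(C) has a carboxylic acid group (-C(=O)OH) but the -OH oxygen has H1; the =O is OX1, not OX2.
(D) has a hydroxyl group (-OH) but the oxygen has H1, not H0 bridging two carbons.
So the answer is (A).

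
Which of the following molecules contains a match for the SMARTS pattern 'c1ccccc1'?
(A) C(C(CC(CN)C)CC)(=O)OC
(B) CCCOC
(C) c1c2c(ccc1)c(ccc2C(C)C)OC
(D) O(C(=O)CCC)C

c1ccccc1 describes six aromatic carbons in a ring (a benzene ring).
(A) has a methyl group (-CH3) but no six-membered all-carbon aromatic ring is present.
(B) has a methyl group (-CH3) but no six-membered all-carbon aromatic ring is present.
(C) contains the required atom environment, so the pattern matches.
(D) has a methyl group (-CH3) but no six-membered all-carbon aromatic ring is present.
So the answer is (C).

C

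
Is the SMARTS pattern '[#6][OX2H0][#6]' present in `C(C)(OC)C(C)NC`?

Yes

The pattern [#6][OX2H0][#6] describes an aliphatic oxygen bridging two carbons with no H on the oxygen — an ether.
The molecule carries a methoxy ether (-OCH3), whose atoms satisfy every constraint of the query, so the pattern matches.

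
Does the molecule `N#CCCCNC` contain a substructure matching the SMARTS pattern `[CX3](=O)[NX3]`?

No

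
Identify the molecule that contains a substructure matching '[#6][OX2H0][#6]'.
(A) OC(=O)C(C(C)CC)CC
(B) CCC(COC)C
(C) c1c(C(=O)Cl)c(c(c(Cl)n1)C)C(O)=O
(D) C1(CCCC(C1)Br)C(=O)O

B

[#6][OX2H0][#6] describes an aliphatic oxygen bridging two carbons with no H on the oxygen (an ether).
(A) has a carboxylic acid group (-C(=O)OH) but the -OH oxygen has H1; the =O is OX1, not OX2.
(B) contains a methoxy ether (-OCH3), which satisfies every atom and bond constraint.
(C) has a carboxylic acid group (-C(=O)OH) but the -OH oxygen has H1; the =O is OX1, not OX2.
(D) has a carboxylic acid group (-C(=O)OH) but the -OH oxygen has H1; the =O is OX1, not OX2.
So the answer is (B).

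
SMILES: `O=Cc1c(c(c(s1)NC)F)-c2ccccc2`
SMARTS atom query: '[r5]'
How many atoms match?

5

The query [r5] means: r5 matches atoms in a five-membered ring.
Check the 16 heavy atoms by environment: 1× s (aromatic, in 5-ring) → match; 4× c (aromatic, in 5-ring) → match; 1× N (acyclic) → no; 2× C (acyclic) → no; 6× c (aromatic, in 6-ring) → no; 1× F (acyclic) → no; 1× O (acyclic) → no.
Summing the matching environments: 1 + 4 = 5 matching atoms.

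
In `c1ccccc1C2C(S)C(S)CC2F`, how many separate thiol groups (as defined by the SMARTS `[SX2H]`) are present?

[SX2H] is the SMARTS for a thiol: an aliphatic sulfur with two connections, one being H.
The molecule carries 2 separate instances of a thiol (-SH) meeting every constraint; each maps to a distinct set of atoms, giving 2 matches.

2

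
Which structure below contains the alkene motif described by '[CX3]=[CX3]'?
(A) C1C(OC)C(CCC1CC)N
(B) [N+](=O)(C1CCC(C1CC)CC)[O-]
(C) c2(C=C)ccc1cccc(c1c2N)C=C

C

[CX3]=[CX3] describes a non-aromatic C=C double bond between two sp2 carbons (an alkene).
(A) has an ethyl group (-CH2CH3) but its C-C bond is a single bond between CX4 carbons, not CX3=CX3.
(B) has an ethyl group (-CH2CH3) but its C-C bond is a single bond between CX4 carbons, not CX3=CX3.
(C) contains a vinyl group (-CH=CH2), which satisfies every atom and bond constraint.
So the answer is (C).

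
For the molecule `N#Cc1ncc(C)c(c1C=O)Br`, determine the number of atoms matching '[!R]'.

6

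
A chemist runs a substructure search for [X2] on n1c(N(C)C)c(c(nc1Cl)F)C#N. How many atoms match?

3

Check the 13 heavy atoms by environment: 2× n (aromatic, X2) → match; 4× c (aromatic, X3) → no; 1× F (X1) → no; 1× N (X3) → no; 2× C (X4) → no; 1× Cl (X1) → no; 1× C (X2) → match; 1× N (X1) → no.
Summing the matching environments: 2 + 1 = 3 matching atoms.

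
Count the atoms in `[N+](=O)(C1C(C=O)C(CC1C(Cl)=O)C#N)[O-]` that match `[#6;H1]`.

The query [#6;H1] means: any carbon bearing exactly one hydrogen.
Check the 15 heavy atoms by environment: 5× C (H1) → match; 1× C (H2) → no; 2× C (H0) → no; 3× O (H0) → no; 1× Cl (H0) → no; 1× N (charge +1, H0) → no; 1× O (charge -1, H0) → no; 1× N (H0) → no.
That gives 5 matching atoms.

5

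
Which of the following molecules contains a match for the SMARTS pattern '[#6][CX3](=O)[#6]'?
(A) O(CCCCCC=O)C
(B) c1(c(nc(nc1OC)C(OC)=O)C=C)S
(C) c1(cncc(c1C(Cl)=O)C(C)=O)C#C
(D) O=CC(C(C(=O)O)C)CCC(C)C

[#6][CX3](=O)[#6] describes a carbonyl carbon (no H) flanked by two carbons (a ketone).
(A) has an aldehyde (-CHO) but the carbonyl carbon has H1, so it is not flanked by two carbons.
(B) has a methyl-ester group (-C(=O)OCH3) but one neighbour of the carbonyl carbon is O, not C.
(C) contains an acetyl/ketone group (-C(=O)CH3), which satisfies every atom and bond constraint.
(D) has an aldehyde (-CHO) but the carbonyl carbon has H1, so it is not flanked by two carbons.
So the answer is (C).

C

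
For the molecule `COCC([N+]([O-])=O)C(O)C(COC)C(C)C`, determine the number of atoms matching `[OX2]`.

3

The query [OX2] means: aliphatic oxygen with two total connections — ether, hydroxyl, or ester single-bond O.
Check the 16 heavy atoms by environment: 10× C (X4) → no; 3× O (X2) → match; 1× N (charge +1, X3) → no; 1× O (charge -1, X1) → no; 1× O (X1) → no.
That gives 3 matching atoms.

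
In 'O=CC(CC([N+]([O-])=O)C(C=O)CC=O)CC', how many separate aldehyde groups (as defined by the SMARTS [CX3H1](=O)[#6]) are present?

3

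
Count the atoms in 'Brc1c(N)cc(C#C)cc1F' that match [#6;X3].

6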